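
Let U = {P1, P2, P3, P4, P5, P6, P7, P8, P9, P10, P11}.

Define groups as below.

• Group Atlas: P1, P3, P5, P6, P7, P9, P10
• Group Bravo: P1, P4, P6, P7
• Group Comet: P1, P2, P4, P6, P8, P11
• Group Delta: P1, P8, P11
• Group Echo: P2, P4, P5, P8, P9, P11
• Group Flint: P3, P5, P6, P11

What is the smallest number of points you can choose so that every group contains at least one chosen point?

The 2 points {P6, P11} hit every group.
No single point lies in every group, so at least 2 are needed and 2 is optimal.

2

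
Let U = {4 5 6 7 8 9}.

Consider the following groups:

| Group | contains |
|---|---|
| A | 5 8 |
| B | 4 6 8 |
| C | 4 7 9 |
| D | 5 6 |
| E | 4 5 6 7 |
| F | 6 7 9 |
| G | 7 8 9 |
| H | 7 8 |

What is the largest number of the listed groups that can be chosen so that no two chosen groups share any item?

D, H are pairwise disjoint (D={5,6}; H={7,8}).
Every remaining group overlaps one of these, and no 3 of the listed groups are pairwise disjoint, so 2 is the maximum.

2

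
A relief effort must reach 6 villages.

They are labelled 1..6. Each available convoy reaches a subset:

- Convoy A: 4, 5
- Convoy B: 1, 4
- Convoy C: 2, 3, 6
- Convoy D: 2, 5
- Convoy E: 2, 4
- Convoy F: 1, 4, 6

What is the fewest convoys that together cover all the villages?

3

Take {A, B, C}. Their union is {1, 2, 3, 4, 5, 6}, which is all 6 villages.
Only C contains 3, so C is forced; the remaining 3 villages need at least 2 more convoys (each remaining convoy adds at most 2) — so at least 3 convoys are needed, and 3 is optimal.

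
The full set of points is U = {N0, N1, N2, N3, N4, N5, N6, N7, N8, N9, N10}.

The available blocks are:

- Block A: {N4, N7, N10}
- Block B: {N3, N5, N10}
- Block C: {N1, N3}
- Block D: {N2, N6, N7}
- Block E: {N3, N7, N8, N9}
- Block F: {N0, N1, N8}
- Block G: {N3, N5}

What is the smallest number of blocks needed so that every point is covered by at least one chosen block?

A, B, D, E, and F cover everything between them: the union {N0, N1, N2, N3, N4, N5, N6, N7, N8, N9, N10} is all of U.
Only E contains N9, so E is forced; the remaining 7 points need at least 4 more blocks (each remaining block adds at most 2) — so at least 5 blocks are needed, and 5 is optimal.

5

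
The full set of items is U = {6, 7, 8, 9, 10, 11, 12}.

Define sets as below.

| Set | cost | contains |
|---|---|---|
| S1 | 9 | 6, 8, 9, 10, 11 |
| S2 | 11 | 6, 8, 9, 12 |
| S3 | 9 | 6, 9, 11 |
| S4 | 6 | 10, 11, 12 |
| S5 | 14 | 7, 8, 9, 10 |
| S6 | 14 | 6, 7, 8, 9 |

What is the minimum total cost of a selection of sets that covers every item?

20

S4, S6 together cover every item (S4 ∪ S6 = {6, 7, 8, 9, 10, 11, 12}); total cost 6 + 14 = 20.
The greedy pick S1, S4, S5 costs 29; no covering selection beats 20.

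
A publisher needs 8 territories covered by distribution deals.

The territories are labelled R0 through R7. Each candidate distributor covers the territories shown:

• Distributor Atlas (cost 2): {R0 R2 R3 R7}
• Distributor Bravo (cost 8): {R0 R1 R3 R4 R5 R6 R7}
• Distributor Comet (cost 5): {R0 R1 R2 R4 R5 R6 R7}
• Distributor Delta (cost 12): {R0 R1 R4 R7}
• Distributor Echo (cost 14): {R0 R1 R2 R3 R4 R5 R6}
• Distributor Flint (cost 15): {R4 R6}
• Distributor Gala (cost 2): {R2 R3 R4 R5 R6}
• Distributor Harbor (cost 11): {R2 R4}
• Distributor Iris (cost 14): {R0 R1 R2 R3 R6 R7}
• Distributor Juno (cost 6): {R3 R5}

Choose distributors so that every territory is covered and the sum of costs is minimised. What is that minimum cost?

Comet, Gala together cover every territory (Comet ∪ Gala = {R0, R1, R2, R3, R4, R5, R6, R7}); total cost 5 + 2 = 7.
The greedy pick Gala, Atlas, Comet costs 9; no covering selection beats 7.

7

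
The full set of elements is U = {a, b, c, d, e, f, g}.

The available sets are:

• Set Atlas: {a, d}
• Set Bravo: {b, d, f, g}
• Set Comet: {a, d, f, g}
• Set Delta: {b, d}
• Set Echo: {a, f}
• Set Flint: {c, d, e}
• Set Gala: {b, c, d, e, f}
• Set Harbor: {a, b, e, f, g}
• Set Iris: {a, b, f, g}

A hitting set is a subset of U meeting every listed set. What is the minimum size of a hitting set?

2

H = {a, d} meets every set (each contains at least one member of H), and |H| = 2.
The sets Delta, Echo are pairwise disjoint, so any hitting set needs a separate element for each — at least 2. Hence 2 is optimal.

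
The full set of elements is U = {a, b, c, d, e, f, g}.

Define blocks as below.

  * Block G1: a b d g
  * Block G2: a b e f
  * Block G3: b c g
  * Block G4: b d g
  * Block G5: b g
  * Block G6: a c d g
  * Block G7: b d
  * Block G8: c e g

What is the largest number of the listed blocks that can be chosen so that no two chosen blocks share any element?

2

G7, G8 are pairwise disjoint (G7={b,d}; G8={c,e,g}).
Every remaining block overlaps one of these, and no 3 of the listed blocks are pairwise disjoint, so 2 is the maximum.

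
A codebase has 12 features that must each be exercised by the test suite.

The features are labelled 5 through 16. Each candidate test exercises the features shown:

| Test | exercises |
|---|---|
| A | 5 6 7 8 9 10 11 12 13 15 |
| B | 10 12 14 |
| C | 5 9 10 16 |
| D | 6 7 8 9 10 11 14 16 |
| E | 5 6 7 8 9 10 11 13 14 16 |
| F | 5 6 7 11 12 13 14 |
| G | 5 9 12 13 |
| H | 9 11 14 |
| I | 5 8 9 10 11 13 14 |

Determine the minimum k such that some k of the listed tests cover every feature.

2

A and D together: A ∪ D = {5, 6, 7, 8, 9, 10, 11, 12, 13, 14, 15, 16} — every feature is covered.
No single test has all 12 features (the largest, A, has 10), so 2 is optimal.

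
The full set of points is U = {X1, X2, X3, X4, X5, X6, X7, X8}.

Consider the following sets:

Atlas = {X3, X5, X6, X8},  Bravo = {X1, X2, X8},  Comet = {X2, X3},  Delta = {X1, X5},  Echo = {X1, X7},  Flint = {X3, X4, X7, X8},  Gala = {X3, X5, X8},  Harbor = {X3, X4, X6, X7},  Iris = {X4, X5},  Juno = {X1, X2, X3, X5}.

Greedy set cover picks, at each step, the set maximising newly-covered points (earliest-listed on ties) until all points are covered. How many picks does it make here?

3

Greedy: pick Atlas (covers 4 new) → pick Bravo (covers 2 new) → pick Flint (covers 2 new). Total picks: 3.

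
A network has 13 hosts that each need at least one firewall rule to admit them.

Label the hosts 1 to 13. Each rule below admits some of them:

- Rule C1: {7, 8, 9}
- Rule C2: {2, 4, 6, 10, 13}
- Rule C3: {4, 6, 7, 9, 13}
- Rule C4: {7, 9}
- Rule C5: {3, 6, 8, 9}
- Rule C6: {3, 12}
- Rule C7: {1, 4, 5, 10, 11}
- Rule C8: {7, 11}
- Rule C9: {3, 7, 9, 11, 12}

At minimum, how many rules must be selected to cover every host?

C1 and C2 and C7 and C9 together: C1 ∪ C2 ∪ C7 ∪ C9 = {1, 2, 3, 4, 5, 6, 7, 8, 9, 10, 11, 12, 13} — every host is covered.
No 3 of the 9 rules cover everything (all 84 combinations miss at least one host), so 4 is optimal.

4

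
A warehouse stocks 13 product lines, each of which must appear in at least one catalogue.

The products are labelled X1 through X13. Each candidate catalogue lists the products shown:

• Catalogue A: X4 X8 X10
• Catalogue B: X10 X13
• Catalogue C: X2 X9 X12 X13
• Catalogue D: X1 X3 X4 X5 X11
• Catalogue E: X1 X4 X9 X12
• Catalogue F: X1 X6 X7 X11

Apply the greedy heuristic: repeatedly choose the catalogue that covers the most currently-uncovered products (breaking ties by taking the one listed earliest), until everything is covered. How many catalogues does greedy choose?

4

Greedy: pick D (covers 5 new) → pick C (covers 4 new) → pick A (covers 2 new) → pick F (covers 2 new). Total picks: 4.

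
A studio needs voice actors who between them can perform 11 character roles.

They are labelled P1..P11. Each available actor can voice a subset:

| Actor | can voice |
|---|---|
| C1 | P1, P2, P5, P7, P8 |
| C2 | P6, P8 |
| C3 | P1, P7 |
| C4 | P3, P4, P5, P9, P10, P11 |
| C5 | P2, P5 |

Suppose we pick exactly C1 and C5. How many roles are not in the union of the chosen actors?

Union of C1, C5 = {P1, P2, P5, P7, P8}.
Not covered: P3, P4, P6, P9, P10, P11 — 6 roles.

6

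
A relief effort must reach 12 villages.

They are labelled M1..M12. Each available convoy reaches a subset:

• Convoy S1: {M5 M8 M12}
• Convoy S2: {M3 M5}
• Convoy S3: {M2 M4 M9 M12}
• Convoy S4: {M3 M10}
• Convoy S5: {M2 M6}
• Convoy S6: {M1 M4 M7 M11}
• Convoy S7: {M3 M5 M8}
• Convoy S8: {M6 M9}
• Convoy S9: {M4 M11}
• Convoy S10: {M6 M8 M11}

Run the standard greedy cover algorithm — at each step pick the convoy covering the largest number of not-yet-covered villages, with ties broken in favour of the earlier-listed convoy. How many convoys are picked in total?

Greedy: pick S3 (covers 4 new) → pick S6 (covers 3 new) → pick S7 (covers 3 new) → pick S4 (covers 1 new) → pick S5 (covers 1 new). Total picks: 5.

5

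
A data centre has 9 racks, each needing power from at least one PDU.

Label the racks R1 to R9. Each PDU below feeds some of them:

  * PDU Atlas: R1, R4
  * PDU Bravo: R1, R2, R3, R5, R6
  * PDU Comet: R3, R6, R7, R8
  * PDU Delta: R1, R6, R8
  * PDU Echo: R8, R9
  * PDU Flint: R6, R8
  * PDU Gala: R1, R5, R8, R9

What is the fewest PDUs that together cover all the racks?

Atlas and Bravo and Comet and Gala together: Atlas ∪ Bravo ∪ Comet ∪ Gala = {R1, R2, R3, R4, R5, R6, R7, R8, R9} — every rack is covered.
No 3 of the 7 PDUs cover everything (all 35 combinations miss at least one rack), so 4 is optimal.

4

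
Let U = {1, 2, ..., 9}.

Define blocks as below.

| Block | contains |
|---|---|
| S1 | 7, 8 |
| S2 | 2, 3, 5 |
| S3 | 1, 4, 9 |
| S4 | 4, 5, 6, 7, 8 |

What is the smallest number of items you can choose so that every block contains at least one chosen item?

3

Take H = {1, 3, 7}. Each listed block contains at least one of these, so H is a hitting set of size 3.
The blocks S1, S2, S3 are pairwise disjoint, so any hitting set needs a separate item for each — at least 3. Hence 3 is optimal.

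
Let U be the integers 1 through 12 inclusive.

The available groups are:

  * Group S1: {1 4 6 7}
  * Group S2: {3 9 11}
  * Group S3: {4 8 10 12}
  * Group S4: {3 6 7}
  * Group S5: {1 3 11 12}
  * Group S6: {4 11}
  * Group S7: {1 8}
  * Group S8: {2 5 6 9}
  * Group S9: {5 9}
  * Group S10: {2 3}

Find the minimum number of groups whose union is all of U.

S1, S3, S5, and S8 cover everything between them: the union {1, 2, 3, 4, 5, 6, 7, 8, 9, 10, 11, 12} is all of U.
No 3 of the 10 groups cover everything (all 120 combinations miss at least one element), so 4 is optimal.

4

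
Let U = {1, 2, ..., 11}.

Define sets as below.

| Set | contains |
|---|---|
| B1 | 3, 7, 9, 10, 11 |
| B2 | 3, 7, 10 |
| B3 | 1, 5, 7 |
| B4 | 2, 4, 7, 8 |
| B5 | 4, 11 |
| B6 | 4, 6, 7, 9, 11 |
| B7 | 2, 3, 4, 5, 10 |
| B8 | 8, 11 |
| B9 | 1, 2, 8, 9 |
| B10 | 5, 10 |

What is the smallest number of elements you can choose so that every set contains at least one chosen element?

H = {1, 4, 10, 11} meets every set (each contains at least one member of H), and |H| = 4.
No choice of 3 elements meets every set, so 4 is the minimum.

4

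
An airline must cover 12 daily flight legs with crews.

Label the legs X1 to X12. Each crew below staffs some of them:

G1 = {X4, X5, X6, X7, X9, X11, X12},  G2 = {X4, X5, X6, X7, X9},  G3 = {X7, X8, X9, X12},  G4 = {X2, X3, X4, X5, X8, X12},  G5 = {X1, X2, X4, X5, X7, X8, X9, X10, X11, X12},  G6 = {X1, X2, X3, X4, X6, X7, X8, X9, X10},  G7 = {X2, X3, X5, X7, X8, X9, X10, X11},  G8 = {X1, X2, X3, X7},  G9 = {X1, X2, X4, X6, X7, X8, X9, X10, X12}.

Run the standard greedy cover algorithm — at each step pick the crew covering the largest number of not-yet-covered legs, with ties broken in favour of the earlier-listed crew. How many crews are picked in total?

2

Greedy: pick G5 (covers 10 new) → pick G6 (covers 2 new). Total picks: 2.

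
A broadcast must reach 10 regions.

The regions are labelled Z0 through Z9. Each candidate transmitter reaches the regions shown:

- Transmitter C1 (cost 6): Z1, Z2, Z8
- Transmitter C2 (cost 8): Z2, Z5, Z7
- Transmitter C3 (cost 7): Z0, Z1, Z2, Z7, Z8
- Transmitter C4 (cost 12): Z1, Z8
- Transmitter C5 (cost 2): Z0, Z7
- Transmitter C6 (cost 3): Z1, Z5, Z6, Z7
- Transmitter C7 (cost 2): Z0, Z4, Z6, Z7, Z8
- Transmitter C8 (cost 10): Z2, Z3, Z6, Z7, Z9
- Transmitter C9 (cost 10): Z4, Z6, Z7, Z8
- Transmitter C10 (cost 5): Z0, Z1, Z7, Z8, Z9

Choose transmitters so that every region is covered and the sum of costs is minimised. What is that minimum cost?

15

C6, C7, C8 together cover every region (C6 ∪ C7 ∪ C8 = {Z0, Z1, Z2, Z3, Z4, Z5, Z6, Z7, Z8, Z9}); total cost 3 + 2 + 10 = 15.
No covering selection has total cost below 15.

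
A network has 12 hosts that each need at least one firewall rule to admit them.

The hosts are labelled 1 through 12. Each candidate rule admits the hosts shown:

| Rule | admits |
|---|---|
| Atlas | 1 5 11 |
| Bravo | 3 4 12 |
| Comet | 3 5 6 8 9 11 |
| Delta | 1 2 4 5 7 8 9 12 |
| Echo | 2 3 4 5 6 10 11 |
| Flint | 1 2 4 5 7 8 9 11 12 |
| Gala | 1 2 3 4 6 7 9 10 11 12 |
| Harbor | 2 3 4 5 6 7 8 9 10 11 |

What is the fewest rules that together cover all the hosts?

2

Echo and Flint together: Echo ∪ Flint = {1, 2, 3, 4, 5, 6, 7, 8, 9, 10, 11, 12} — every host is covered.
No single rule has all 12 hosts (the largest, Gala, has 10), so 2 is optimal.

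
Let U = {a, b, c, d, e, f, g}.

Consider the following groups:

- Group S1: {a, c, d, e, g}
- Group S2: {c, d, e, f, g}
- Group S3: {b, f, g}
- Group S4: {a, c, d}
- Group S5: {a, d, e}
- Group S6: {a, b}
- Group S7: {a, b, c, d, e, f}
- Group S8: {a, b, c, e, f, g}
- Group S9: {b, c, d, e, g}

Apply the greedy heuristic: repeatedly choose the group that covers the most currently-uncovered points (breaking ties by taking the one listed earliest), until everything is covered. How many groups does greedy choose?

Greedy: pick S7 (covers 6 new) → pick S1 (covers 1 new). Total picks: 2.

2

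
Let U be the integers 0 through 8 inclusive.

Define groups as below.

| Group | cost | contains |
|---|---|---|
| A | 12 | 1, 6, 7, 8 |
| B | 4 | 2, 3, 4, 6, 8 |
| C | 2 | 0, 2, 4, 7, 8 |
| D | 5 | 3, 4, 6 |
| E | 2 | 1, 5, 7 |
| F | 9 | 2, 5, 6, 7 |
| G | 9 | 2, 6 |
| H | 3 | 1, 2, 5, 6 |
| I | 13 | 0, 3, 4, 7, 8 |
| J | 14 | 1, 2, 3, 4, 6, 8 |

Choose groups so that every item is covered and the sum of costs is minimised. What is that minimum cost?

8

B, C, E together cover every item (B ∪ C ∪ E = {0, 1, 2, 3, 4, 5, 6, 7, 8}); total cost 4 + 2 + 2 = 8.
No covering selection has total cost below 8.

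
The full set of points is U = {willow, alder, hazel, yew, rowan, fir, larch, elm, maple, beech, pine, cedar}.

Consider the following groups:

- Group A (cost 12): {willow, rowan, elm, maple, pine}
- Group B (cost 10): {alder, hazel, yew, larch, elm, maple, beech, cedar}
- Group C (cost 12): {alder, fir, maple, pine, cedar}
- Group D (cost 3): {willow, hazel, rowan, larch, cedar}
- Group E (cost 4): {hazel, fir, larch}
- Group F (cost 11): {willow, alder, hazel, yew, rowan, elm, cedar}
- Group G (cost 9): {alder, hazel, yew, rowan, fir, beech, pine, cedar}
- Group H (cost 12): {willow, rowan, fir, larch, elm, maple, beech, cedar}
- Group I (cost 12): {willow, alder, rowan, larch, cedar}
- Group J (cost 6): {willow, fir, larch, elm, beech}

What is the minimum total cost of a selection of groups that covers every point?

G, H together cover every point (G ∪ H = {willow, alder, hazel, yew, rowan, fir, larch, elm, maple, beech, pine, cedar}); total cost 9 + 12 = 21.
The greedy pick D, G, B costs 22; no covering selection beats 21.

21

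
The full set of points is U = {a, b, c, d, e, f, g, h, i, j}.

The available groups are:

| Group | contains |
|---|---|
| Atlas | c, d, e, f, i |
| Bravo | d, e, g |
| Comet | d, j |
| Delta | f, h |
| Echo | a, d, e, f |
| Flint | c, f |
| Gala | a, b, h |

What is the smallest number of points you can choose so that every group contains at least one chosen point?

3

Take T = {d, f, h}. Each listed group contains at least one of these, so T is a hitting set of size 3.
The groups Comet, Flint, Gala are pairwise disjoint, so any hitting set needs a separate point for each — at least 3. Hence 3 is optimal.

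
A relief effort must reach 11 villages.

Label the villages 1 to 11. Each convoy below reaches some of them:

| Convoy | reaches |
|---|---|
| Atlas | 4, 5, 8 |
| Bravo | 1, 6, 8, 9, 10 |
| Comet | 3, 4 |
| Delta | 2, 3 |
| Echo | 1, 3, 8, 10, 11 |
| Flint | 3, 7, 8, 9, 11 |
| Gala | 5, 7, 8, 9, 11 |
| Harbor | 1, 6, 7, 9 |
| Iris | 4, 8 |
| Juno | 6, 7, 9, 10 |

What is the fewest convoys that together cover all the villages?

Take {Bravo, Delta, Gala, Iris}. Their union is {1, 2, 3, 4, 5, 6, 7, 8, 9, 10, 11}, which is all 11 villages.
No 3 of the 10 convoys cover everything (all 120 combinations miss at least one village), so 4 is optimal.

4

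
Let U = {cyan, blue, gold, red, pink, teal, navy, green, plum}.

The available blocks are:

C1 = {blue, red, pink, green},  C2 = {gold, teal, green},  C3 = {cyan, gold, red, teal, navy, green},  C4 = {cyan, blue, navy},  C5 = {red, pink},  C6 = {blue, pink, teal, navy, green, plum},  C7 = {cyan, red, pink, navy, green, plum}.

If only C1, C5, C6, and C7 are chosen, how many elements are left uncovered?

Union of C1, C5, C6, C7 = {cyan, blue, red, pink, teal, navy, green, plum}.
Not covered: gold — 1 element.

1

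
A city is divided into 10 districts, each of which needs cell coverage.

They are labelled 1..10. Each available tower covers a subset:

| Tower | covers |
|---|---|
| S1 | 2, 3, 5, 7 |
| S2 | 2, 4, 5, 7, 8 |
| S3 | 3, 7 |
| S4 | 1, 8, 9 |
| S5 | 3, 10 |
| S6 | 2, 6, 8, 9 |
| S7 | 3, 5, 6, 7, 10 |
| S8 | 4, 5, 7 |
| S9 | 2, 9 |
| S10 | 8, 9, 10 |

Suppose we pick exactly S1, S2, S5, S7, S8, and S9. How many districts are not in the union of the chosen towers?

1

Union of S1, S2, S5, S7, S8, S9 = {2, 3, 4, 5, 6, 7, 8, 9, 10}.
Not covered: 1 — 1 district.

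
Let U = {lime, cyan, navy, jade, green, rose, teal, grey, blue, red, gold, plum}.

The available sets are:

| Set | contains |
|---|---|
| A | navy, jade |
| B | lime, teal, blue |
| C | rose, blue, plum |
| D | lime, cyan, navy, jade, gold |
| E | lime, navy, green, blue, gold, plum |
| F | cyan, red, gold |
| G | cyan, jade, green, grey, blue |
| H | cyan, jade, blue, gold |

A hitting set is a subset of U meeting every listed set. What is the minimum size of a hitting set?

3

T = {cyan, jade, blue} meets every set (each contains at least one member of T), and |T| = 3.
The sets A, B, F are pairwise disjoint, so any hitting set needs a separate point for each — at least 3. Hence 3 is optimal.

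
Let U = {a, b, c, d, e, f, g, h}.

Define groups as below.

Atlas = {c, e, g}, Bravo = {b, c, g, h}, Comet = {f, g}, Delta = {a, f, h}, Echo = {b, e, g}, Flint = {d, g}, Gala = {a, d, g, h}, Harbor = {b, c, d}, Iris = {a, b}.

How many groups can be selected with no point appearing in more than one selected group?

Comet, Iris are pairwise disjoint (Comet={f,g}; Iris={a,b}).
Every remaining group overlaps one of these, and no 3 of the listed groups are pairwise disjoint, so 2 is the maximum.

2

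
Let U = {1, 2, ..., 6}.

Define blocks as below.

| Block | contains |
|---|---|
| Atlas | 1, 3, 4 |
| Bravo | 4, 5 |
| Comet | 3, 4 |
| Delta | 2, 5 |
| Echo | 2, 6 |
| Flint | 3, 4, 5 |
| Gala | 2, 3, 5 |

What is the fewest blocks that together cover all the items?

Atlas, Echo, and Gala cover everything between them: the union {1, 2, 3, 4, 5, 6} is all of U.
Only Atlas contains 1, so Atlas is forced; the remaining 3 items need at least 2 more blocks (each remaining block adds at most 2) — so at least 3 blocks are needed, and 3 is optimal.

3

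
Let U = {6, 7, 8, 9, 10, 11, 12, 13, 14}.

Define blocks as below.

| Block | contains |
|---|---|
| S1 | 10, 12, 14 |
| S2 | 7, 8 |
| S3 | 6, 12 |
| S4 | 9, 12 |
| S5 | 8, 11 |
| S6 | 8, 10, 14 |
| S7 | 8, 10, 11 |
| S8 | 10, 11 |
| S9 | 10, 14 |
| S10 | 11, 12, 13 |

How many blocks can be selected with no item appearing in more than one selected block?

S2, S4, S9 are pairwise disjoint (S2={7,8}; S4={9,12}; S9={10,14}).
Every remaining block overlaps one of these, and no 4 of the listed blocks are pairwise disjoint, so 3 is the maximum.

3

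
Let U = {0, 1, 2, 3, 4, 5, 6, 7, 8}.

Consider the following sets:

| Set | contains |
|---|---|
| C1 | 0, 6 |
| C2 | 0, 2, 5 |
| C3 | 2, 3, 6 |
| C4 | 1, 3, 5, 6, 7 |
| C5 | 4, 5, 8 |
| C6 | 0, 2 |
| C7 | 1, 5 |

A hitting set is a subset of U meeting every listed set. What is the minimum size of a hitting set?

3

The 3 points {0, 2, 5} hit every set.
No choice of 2 points meets every set, so 3 is the minimum.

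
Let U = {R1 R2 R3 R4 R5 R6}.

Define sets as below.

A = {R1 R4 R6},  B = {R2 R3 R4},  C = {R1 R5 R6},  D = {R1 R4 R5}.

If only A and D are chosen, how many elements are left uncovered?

2

Union of A, D = {R1, R4, R5, R6}.
Not covered: R2, R3 — 2 elements.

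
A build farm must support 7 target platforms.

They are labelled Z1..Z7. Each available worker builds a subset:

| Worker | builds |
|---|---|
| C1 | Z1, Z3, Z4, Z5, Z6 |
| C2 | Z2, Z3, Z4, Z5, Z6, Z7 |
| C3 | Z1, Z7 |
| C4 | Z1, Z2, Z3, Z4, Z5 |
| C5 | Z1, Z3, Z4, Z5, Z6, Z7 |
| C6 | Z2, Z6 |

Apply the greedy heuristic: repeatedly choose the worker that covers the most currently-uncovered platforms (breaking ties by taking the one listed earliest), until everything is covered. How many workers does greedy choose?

Greedy: pick C2 (covers 6 new) → pick C1 (covers 1 new). Total picks: 2.

2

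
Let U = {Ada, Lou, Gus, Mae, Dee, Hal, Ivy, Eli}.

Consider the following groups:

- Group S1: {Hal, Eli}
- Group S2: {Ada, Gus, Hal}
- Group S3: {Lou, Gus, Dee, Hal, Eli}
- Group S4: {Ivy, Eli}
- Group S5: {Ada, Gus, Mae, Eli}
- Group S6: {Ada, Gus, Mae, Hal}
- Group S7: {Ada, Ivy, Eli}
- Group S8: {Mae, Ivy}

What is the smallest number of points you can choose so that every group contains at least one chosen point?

The 3 points {Ada, Mae, Eli} hit every group.
No choice of 2 points meets every group, so 3 is the minimum.

3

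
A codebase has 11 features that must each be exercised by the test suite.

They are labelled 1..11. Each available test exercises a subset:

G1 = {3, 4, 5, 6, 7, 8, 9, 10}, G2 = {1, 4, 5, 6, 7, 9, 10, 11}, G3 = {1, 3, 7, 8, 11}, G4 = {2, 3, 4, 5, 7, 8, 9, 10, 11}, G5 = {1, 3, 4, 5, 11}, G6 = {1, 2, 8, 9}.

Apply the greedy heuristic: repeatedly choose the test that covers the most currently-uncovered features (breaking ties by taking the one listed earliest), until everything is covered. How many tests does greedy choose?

Greedy: pick G4 (covers 9 new) → pick G2 (covers 2 new). Total picks: 2.

2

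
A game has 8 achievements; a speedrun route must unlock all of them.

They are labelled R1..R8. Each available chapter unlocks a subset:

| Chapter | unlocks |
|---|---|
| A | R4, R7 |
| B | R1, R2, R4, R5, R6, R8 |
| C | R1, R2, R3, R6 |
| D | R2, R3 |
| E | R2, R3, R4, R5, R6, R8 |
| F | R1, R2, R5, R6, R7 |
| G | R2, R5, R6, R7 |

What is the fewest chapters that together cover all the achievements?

Take {E, F}. Their union is {R1, R2, R3, R4, R5, R6, R7, R8}, which is all 8 achievements.
No single chapter has all 8 achievements (the largest, B, has 6), so 2 is optimal.

2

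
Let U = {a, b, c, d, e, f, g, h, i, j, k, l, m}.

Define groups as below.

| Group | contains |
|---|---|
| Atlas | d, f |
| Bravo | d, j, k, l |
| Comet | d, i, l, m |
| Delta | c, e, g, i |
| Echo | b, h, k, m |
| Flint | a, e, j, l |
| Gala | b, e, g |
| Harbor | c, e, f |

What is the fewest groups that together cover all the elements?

4

Atlas, Delta, Echo, and Flint cover everything between them: the union {a, b, c, d, e, f, g, h, i, j, k, l, m} is all of U.
Each group has at most 4 elements, and 3·4 = 12 < 13 — so at least 4 groups are needed, and 4 is optimal.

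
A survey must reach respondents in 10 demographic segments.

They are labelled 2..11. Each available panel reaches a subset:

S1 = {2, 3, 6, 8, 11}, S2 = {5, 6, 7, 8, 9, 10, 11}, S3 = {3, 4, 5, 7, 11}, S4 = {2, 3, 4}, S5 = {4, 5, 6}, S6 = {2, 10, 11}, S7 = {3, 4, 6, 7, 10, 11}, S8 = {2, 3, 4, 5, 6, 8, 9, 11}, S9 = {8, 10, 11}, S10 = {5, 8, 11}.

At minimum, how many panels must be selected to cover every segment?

2

Take {S2, S8}. Their union is {2, 3, 4, 5, 6, 7, 8, 9, 10, 11}, which is all 10 segments.
No single panel has all 10 segments (the largest, S8, has 8), so 2 is optimal.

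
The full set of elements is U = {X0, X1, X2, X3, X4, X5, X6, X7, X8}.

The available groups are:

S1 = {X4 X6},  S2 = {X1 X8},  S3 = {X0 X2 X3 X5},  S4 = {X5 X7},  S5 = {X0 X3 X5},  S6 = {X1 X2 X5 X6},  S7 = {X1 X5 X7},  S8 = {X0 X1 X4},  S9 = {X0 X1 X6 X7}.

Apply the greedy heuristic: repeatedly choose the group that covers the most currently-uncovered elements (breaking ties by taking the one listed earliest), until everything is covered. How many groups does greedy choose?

4

Greedy: pick S3 (covers 4 new) → pick S9 (covers 3 new) → pick S1 (covers 1 new) → pick S2 (covers 1 new). Total picks: 4.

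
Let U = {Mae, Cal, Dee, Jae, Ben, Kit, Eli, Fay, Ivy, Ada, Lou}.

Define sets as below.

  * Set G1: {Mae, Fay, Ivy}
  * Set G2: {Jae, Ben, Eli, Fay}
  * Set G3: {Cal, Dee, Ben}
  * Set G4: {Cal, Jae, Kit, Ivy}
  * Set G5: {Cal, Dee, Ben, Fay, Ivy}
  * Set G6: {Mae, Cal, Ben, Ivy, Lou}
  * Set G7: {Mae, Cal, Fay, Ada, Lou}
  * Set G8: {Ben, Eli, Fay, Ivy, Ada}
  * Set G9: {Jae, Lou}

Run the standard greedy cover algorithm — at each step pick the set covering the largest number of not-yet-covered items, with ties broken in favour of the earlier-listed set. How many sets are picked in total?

Greedy: pick G5 (covers 5 new) → pick G7 (covers 3 new) → pick G2 (covers 2 new) → pick G4 (covers 1 new). Total picks: 4.

4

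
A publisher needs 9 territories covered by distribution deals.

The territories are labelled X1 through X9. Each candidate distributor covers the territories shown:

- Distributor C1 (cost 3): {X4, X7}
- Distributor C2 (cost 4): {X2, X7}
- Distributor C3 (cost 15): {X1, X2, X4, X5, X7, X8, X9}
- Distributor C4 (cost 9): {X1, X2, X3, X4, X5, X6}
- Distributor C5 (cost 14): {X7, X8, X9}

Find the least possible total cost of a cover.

C4, C5 together cover every territory (C4 ∪ C5 = {X1, X2, X3, X4, X5, X6, X7, X8, X9}); total cost 9 + 14 = 23.
The greedy pick C1, C4, C5 costs 26; no covering selection beats 23.

23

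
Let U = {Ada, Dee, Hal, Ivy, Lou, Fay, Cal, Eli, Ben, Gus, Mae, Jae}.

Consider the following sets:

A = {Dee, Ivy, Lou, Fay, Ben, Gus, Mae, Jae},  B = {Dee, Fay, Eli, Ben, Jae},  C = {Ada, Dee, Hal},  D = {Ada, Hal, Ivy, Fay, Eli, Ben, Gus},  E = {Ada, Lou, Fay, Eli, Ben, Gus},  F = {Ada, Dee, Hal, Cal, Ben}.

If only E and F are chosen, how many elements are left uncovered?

3

Union of E, F = {Ada, Dee, Hal, Lou, Fay, Cal, Eli, Ben, Gus}.
Not covered: Ivy, Mae, Jae — 3 elements.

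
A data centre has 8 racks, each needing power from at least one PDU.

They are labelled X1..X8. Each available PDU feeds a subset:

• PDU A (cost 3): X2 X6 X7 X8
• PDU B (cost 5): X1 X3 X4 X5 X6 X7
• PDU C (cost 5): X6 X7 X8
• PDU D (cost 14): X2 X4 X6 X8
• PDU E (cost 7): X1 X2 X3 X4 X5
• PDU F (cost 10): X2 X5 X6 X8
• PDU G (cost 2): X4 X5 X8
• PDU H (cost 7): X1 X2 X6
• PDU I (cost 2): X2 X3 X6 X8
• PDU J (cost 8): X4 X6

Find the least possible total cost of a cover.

B, I together cover every rack (B ∪ I = {X1, X2, X3, X4, X5, X6, X7, X8}); total cost 5 + 2 = 7.
The greedy pick I, G, B costs 9; no covering selection beats 7.

7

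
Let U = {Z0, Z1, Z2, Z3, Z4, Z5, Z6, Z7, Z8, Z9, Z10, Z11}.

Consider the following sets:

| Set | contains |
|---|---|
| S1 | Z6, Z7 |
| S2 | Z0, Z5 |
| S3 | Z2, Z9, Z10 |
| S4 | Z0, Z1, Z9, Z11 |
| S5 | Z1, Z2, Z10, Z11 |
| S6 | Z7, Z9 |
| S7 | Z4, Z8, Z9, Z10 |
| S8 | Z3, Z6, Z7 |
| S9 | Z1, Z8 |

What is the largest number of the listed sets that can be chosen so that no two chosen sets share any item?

4

S1, S2, S3, S9 are pairwise disjoint (S1={Z6,Z7}; S2={Z0,Z5}; S3={Z2,Z9,Z10}; S9={Z1,Z8}).
Every remaining set overlaps one of these, and no 5 of the listed sets are pairwise disjoint, so 4 is the maximum.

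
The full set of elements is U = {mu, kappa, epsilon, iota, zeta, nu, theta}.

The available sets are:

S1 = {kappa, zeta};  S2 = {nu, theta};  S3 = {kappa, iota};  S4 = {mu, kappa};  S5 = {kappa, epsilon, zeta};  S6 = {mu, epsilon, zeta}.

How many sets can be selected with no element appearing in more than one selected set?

S2, S3, S6 are pairwise disjoint (S2={nu,theta}; S3={kappa,iota}; S6={mu,epsilon,zeta}).
Every remaining set overlaps one of these, and no 4 of the listed sets are pairwise disjoint, so 3 is the maximum.

3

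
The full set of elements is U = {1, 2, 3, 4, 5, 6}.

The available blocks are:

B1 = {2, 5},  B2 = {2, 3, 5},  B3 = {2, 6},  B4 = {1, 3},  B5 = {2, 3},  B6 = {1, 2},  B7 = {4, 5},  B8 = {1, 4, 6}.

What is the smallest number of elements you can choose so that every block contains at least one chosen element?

3

H = {1, 2, 4} meets every block (each contains at least one member of H), and |H| = 3.
The blocks B3, B4, B7 are pairwise disjoint, so any hitting set needs a separate element for each — at least 3. Hence 3 is optimal.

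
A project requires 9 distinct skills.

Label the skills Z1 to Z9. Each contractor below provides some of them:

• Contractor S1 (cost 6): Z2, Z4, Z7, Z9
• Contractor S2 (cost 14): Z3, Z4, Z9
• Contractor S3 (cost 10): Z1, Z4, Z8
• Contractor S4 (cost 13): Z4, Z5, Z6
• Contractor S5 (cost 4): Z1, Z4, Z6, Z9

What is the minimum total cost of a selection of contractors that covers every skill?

S1, S2, S3, S4 together cover every skill (S1 ∪ S2 ∪ S3 ∪ S4 = {Z1, Z2, Z3, Z4, Z5, Z6, Z7, Z8, Z9}); total cost 6 + 14 + 10 + 13 = 43.
The greedy pick S5, S1, S3, S4, S2 costs 47; no covering selection beats 43.

43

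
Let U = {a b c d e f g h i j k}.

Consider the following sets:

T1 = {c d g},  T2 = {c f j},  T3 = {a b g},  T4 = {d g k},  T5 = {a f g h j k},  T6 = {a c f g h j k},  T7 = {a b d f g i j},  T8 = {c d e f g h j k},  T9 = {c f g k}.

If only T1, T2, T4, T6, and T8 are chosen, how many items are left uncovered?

Union of T1, T2, T4, T6, T8 = {a, c, d, e, f, g, h, j, k}.
Not covered: b, i — 2 items.

2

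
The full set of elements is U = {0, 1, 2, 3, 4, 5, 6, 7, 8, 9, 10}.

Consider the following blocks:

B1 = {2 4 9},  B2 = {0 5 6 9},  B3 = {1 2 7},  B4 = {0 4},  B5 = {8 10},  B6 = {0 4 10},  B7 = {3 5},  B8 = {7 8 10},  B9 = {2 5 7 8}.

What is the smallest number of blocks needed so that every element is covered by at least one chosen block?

5

B1 and B2 and B3 and B7 and B8 together: B1 ∪ B2 ∪ B3 ∪ B7 ∪ B8 = {0, 1, 2, 3, 4, 5, 6, 7, 8, 9, 10} — every element is covered.
No 4 of the 9 blocks cover everything (all 126 combinations miss at least one element), so 5 is optimal.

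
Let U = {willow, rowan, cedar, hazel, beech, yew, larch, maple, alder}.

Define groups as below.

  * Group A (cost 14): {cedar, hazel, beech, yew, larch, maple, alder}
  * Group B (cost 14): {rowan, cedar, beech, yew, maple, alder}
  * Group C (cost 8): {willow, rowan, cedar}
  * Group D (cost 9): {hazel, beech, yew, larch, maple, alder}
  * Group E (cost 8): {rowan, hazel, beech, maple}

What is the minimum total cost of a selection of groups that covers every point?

C, D together cover every point (C ∪ D = {willow, rowan, cedar, hazel, beech, yew, larch, maple, alder}); total cost 8 + 9 = 17.
No covering selection has total cost below 17.

17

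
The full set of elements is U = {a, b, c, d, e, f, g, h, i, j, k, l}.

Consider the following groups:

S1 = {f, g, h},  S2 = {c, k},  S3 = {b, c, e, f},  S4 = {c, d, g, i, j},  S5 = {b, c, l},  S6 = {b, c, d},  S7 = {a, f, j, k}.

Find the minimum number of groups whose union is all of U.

5

S1, S3, S4, S5, and S7 cover everything between them: the union {a, b, c, d, e, f, g, h, i, j, k, l} is all of U.
No 4 of the 7 groups cover everything (all 35 combinations miss at least one element), so 5 is optimal.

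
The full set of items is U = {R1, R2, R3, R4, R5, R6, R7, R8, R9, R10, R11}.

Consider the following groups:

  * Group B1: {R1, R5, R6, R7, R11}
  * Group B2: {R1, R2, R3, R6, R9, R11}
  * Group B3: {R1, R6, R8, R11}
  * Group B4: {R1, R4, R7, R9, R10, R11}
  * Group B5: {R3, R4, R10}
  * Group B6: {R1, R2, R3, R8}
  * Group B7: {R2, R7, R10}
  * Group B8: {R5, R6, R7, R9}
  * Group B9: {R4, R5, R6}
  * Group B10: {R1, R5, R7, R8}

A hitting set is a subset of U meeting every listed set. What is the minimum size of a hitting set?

3

H = {R1, R5, R10} meets every group (each contains at least one member of H), and |H| = 3.
No choice of 2 items meets every group, so 3 is the minimum.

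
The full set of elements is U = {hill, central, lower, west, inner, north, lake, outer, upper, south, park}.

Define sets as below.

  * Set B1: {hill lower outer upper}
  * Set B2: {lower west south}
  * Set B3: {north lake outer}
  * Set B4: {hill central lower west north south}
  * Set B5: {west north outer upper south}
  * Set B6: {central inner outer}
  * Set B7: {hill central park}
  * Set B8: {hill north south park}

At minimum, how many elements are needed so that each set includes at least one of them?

Take H = {outer, south, park}. Each listed set contains at least one of these, so H is a hitting set of size 3.
The sets B2, B3, B7 are pairwise disjoint, so any hitting set needs a separate element for each — at least 3. Hence 3 is optimal.

3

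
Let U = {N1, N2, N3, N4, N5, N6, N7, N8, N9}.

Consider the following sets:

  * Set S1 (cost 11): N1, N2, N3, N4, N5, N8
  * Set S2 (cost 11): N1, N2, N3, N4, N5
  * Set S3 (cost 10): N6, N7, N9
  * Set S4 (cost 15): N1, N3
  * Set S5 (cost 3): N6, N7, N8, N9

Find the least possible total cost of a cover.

14

S1, S5 together cover every point (S1 ∪ S5 = {N1, N2, N3, N4, N5, N6, N7, N8, N9}); total cost 11 + 3 = 14.
No covering selection has total cost below 14.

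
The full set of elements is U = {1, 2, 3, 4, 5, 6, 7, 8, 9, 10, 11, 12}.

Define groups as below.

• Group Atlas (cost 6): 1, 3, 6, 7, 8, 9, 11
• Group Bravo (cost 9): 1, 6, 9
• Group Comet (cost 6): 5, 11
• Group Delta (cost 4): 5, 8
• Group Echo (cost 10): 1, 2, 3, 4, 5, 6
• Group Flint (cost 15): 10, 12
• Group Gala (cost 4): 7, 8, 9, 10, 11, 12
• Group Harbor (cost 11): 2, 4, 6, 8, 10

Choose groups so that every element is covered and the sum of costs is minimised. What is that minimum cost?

14

Echo, Gala together cover every element (Echo ∪ Gala = {1, 2, 3, 4, 5, 6, 7, 8, 9, 10, 11, 12}); total cost 10 + 4 = 14.
No covering selection has total cost below 14.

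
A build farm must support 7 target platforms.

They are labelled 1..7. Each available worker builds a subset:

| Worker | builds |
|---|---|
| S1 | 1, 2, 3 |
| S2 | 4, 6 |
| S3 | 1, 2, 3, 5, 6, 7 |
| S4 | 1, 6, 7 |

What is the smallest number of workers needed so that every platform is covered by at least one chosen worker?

2

Take {S2, S3}. Their union is {1, 2, 3, 4, 5, 6, 7}, which is all 7 platforms.
No single worker has all 7 platforms (the largest, S3, has 6), so 2 is optimal.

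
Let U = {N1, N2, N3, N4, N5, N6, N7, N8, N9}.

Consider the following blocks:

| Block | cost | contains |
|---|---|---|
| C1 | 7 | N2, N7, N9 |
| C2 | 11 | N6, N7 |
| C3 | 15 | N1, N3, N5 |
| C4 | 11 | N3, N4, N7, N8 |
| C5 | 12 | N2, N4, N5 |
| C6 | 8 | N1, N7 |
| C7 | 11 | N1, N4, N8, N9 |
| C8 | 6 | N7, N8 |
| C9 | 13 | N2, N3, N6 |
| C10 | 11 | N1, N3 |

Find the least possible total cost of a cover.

42

C5, C7, C8, C9 together cover every element (C5 ∪ C7 ∪ C8 ∪ C9 = {N1, N2, N3, N4, N5, N6, N7, N8, N9}); total cost 12 + 11 + 6 + 13 = 42.
The greedy pick C1, C4, C3, C2 costs 44; no covering selection beats 42.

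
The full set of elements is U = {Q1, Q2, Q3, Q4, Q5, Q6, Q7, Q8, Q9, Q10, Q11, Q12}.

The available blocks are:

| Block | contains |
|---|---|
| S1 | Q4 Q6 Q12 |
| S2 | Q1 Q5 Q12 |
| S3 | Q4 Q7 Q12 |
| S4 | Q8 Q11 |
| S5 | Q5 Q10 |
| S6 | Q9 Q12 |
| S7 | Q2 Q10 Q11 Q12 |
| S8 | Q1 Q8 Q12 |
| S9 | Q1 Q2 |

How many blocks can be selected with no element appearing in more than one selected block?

S4, S5, S6, S9 are pairwise disjoint (S4={Q8,Q11}; S5={Q5,Q10}; S6={Q9,Q12}; S9={Q1,Q2}).
Every remaining block overlaps one of these, and no 5 of the listed blocks are pairwise disjoint, so 4 is the maximum.

4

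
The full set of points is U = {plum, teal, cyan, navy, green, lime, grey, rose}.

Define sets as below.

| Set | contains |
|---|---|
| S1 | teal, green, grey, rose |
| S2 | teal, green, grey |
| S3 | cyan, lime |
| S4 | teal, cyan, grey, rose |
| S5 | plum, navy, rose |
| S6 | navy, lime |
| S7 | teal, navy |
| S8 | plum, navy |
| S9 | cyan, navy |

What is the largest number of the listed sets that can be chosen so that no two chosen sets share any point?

3

S2, S3, S8 are pairwise disjoint (S2={teal,green,grey}; S3={cyan,lime}; S8={plum,navy}).
Every remaining set overlaps one of these, and no 4 of the listed sets are pairwise disjoint, so 3 is the maximum.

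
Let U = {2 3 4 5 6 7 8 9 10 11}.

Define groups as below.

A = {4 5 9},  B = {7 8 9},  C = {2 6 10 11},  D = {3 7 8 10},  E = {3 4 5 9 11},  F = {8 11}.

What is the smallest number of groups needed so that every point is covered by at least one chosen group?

B and C and E together: B ∪ C ∪ E = {2, 3, 4, 5, 6, 7, 8, 9, 10, 11} — every point is covered.
Only C contains 2, so C is forced; the remaining 6 points need at least 2 more groups (each remaining group adds at most 4) — so at least 3 groups are needed, and 3 is optimal.

3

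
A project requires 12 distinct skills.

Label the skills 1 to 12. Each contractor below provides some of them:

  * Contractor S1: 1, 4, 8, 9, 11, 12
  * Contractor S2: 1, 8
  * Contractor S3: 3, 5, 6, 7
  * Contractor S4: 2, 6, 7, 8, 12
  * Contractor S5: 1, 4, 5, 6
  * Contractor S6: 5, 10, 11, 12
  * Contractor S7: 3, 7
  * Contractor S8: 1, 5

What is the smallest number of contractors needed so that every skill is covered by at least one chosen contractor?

Take {S1, S3, S4, S6}. Their union is {1, 2, 3, 4, 5, 6, 7, 8, 9, 10, 11, 12}, which is all 12 skills.
No 3 of the 8 contractors cover everything (all 56 combinations miss at least one skill), so 4 is optimal.

4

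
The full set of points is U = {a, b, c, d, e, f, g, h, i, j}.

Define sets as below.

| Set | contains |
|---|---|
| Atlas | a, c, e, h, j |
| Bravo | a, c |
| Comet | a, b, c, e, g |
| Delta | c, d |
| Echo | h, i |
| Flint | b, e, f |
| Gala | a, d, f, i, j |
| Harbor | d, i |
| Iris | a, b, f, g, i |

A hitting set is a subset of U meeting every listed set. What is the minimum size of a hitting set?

T = {b, c, i} meets every set (each contains at least one member of T), and |T| = 3.
The sets Delta, Echo, Flint are pairwise disjoint, so any hitting set needs a separate point for each — at least 3. Hence 3 is optimal.

3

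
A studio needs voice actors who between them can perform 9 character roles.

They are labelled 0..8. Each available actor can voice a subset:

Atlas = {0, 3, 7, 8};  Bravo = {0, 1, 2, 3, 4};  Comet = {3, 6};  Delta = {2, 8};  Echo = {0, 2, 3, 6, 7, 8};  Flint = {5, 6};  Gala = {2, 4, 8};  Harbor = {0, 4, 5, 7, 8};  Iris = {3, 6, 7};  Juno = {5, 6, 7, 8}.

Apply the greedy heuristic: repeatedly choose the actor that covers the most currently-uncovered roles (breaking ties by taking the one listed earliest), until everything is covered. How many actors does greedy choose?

Greedy: pick Echo (covers 6 new) → pick Bravo (covers 2 new) → pick Flint (covers 1 new). Total picks: 3.
(The true minimum cover uses only 2 actors, so greedy is not optimal here.)

3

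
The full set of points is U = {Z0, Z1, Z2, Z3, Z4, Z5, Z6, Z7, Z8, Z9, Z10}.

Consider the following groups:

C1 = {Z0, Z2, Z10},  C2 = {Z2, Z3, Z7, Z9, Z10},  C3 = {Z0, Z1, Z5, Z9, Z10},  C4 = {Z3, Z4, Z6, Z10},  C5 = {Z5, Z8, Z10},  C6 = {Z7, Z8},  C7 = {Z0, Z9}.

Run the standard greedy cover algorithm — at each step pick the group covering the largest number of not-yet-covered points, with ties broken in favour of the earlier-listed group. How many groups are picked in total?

Greedy: pick C2 (covers 5 new) → pick C3 (covers 3 new) → pick C4 (covers 2 new) → pick C5 (covers 1 new). Total picks: 4.

4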